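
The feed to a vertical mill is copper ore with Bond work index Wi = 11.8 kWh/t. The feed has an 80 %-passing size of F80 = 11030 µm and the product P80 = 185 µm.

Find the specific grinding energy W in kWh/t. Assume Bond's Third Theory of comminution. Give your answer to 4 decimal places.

W = 10 Wi (P80^-0.5 − F80^-0.5)
1/√185 = 0.073521;  1/√11030 = 0.009522
W = 10·11.8·(0.073521 − 0.009522) = 7.5520 kWh/t

W = 7.5520 kWh/t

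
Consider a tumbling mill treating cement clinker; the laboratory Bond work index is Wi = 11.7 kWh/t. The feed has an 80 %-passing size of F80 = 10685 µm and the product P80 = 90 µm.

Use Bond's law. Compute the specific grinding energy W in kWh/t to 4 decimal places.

W = 10·Wi·[P80^(−½) − F80^(−½)]
1/√90 = 0.105409;  1/√10685 = 0.009674
W = 10·11.7·(0.105409 − 0.009674) = 11.2010 kWh/t

W = 11.2010 kWh/t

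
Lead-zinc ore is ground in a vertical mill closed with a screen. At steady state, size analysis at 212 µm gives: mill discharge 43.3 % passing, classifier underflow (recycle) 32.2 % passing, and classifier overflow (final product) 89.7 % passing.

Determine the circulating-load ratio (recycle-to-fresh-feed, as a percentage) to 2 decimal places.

Mass balance on the −212 µm fraction:
(1+r)·d = r·u + o ⇒ r = (o−d)/(d−u)
r = (89.7 − 43.3)/(43.3 − 32.2) = 46.4/11.1 = 4.1802
CL = 100·r = 418.02 %

CL = 418.02 %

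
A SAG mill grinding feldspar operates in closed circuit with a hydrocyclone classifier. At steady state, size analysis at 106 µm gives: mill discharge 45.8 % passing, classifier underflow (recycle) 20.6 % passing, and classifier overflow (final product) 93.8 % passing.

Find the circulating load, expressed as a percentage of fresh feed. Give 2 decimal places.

CL = 190.48 %

Classifier node, passing 106 µm:
d + r·d = r·u + o → r(d−u) = o−d
r = (93.8 − 45.8)/(45.8 − 20.6) = 48.0/25.2 = 1.9048
CL = 100·r = 190.48 %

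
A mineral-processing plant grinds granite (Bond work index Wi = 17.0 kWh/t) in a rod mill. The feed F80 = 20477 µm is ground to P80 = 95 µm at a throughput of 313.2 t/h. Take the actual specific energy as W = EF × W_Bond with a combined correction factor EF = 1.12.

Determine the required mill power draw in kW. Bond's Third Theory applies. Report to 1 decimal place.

Bond: W = 10·Wi·(1/√P80 − 1/√F80)
W = 10·17.0·(1/√95 − 1/√20477) = 10·17.0·(0.095610) = 16.2536 kWh/t
Apply correction: 16.2536 × 1.12 = 18.2041 kWh/t
P_mill = W·ṁ = 18.2041·313.2 = 5701.5 kW

P = 5701.5 kW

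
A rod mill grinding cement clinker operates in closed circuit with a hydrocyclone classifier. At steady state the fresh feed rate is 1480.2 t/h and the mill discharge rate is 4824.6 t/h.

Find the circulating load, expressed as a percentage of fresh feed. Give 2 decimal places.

CL = 225.94 %

M = F + R at steady state, so:
R = M − F = 4824.6 − 1480.2 = 3344.4 t/h
CL = 100·R/F = 100·3344.4/1480.2 = 225.94 %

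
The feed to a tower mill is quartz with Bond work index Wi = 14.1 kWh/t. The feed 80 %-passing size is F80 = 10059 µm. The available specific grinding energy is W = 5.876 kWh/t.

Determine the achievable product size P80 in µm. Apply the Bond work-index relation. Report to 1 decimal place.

Bond: W = 10·Wi·(1/√P80 − 1/√F80)
⇒ 1/√P80 = W/(10·Wi) + 1/√F80
  = 5.8760/(10·14.1) + 1/√10059 = 0.041674 + 0.009971 = 0.051644
P80 = (1/0.051644)² = 19.3632² = 374.93 µm

P80 = 374.9 µm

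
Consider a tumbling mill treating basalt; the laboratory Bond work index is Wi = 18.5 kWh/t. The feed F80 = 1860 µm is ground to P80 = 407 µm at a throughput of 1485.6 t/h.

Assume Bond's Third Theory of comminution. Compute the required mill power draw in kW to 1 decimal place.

W = 10 Wi / √P80 − 10 Wi / √F80
W = 10·18.5·(1/√407 − 1/√1860) = 10·18.5·(0.026381) = 4.8805 kWh/t
Power = W × throughput = 4.8805 kWh/t × 1485.6 t/h = 7250.5 kW

P = 7250.5 kW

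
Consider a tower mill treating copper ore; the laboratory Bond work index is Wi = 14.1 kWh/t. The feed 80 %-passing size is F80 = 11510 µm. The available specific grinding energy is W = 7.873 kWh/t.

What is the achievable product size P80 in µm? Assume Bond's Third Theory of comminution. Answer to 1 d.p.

P80 = 235.5 µm

W_Bond = 10·Wi·(1/√P₈₀ − 1/√F₈₀)
P80^(−½) = W/(10 Wi) + F80^(−½)
  = 7.8730/(10·14.1) + 1/√11510 = 0.055837 + 0.009321 = 0.065158
P80 = (1/0.065158)² = 15.3473² = 235.54 µm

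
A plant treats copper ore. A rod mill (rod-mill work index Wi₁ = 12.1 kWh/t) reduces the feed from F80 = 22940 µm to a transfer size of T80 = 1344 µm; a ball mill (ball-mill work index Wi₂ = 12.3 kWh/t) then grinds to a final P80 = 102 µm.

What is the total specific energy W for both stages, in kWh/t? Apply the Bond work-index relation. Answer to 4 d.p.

Bond:  W = 10 Wi (1/√P − 1/√F)
Stage 1 (22940→1344 µm, Wi₁=12.1): W₁ = 10·12.1·(0.027277 − 0.006602) = 2.5017 kWh/t
Stage 2 (1344→102 µm, Wi₂=12.3): W₂ = 10·12.3·(0.099015 − 0.027277) = 8.8237 kWh/t
W = W₁ + W₂ = 2.5017 + 8.8237 = 11.3254 kWh/t

W = 11.3254 kWh/t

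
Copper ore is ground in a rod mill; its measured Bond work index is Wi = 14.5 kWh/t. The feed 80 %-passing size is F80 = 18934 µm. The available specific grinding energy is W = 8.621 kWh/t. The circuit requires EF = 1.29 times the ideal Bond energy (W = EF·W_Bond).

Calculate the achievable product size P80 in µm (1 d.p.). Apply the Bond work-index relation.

W = 10 Wi (1/√P80 − 1/√F80)  [Bond]
W_Bond = W / EF = 8.621 / 1.29 = 6.6829 kWh/t
⇒ 1/√P80 = W_Bond/(10·Wi) + 1/√F80
  = 6.6829/(10·14.5) + 1/√18934 = 0.046089 + 0.007267 = 0.053357
P80 = (1/0.053357)² = 18.7418² = 351.25 µm

P80 = 351.3 µm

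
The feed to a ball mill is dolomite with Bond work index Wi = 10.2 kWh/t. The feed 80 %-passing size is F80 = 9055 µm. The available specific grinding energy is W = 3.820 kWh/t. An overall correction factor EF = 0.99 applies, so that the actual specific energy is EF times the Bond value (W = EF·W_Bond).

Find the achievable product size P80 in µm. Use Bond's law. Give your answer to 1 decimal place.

Bond:  W = 10 Wi (1/√P − 1/√F)
W_Bond = W / EF = 3.820 / 0.99 = 3.8586 kWh/t
⇒ 1/√P80 = W_Bond/(10·Wi) + 1/√F80
  = 3.8586/(10·10.2) + 1/√9055 = 0.037829 + 0.010509 = 0.048338
P80 = (1/0.048338)² = 20.6876² = 427.98 µm

P80 = 428.0 µm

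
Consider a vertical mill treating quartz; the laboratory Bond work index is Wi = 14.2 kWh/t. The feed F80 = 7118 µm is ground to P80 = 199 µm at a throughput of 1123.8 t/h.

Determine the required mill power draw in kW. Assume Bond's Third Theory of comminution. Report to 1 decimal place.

P = 9420.8 kW

W = 10·Wi·[P80^(−½) − F80^(−½)]
W = 10·14.2·(1/√199 − 1/√7118) = 10·14.2·(0.059035) = 8.3830 kWh/t
Mill draw = 8.3830 × 1123.8 = 9420.8 kW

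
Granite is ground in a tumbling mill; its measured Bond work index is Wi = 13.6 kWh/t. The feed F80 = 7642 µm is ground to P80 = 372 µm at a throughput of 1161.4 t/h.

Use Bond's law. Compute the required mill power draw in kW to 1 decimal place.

W = 10·Wi·[P80^(−½) − F80^(−½)]
W = 10·13.6·(1/√372 − 1/√7642) = 10·13.6·(0.040408) = 5.4955 kWh/t
Mill draw = 5.4955 × 1161.4 = 6382.5 kW

P = 6382.5 kW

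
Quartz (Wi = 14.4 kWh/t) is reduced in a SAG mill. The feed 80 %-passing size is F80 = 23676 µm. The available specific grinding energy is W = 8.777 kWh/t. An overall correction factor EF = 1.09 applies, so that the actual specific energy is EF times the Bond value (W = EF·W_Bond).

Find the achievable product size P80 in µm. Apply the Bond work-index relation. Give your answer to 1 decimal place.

P80 = 256.7 µm

W = 10·Wi·[P80^(−½) − F80^(−½)]
W_Bond = W / EF = 8.777 / 1.09 = 8.0523 kWh/t
⇒ 1/√P80 = W_Bond/(10·Wi) + 1/√F80
  = 8.0523/(10·14.4) + 1/√23676 = 0.055919 + 0.006499 = 0.062418
P80 = (1/0.062418)² = 16.0211² = 256.68 µm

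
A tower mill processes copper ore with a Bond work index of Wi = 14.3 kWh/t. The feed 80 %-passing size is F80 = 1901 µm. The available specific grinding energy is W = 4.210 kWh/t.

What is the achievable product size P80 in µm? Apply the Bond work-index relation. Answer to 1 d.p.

W = 10·Wi·[P80^(−½) − F80^(−½)]
⇒ 1/√P80 = W/(10·Wi) + 1/√F80
  = 4.2100/(10·14.3) + 1/√1901 = 0.029441 + 0.022936 = 0.052376
P80 = (1/0.052376)² = 19.0927² = 364.53 µm

P80 = 364.5 µm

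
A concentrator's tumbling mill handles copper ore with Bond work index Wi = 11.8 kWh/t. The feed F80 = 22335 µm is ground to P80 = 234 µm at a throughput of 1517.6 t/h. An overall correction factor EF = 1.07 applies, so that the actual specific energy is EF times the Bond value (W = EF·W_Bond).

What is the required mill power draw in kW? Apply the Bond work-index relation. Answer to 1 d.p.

P = 11244.0 kW

Bond: W = 10·Wi·(1/√P80 − 1/√F80)
W = 10·11.8·(1/√234 − 1/√22335) = 10·11.8·(0.058681) = 6.9243 kWh/t
Apply correction: 6.9243 × 1.07 = 7.4090 kWh/t
Mill draw = 7.4090 × 1517.6 = 11244.0 kW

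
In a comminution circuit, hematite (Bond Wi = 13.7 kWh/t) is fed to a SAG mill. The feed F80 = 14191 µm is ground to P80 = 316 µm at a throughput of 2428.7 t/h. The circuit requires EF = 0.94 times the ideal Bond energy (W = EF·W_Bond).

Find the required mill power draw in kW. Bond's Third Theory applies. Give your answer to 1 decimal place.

P = 14969.1 kW

W = 10 Wi (1/√P80 − 1/√F80)  [Bond]
W = 10·13.7·(1/√316 − 1/√14191) = 10·13.7·(0.047860) = 6.5568 kWh/t
Corrected W = EF·W_Bond = 0.94·6.5568 = 6.1634 kWh/t
Power = W × throughput = 6.1634 kWh/t × 2428.7 t/h = 14969.1 kW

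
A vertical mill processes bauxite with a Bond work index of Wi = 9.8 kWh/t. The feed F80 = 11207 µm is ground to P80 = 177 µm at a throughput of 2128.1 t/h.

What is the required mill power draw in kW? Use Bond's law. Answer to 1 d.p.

W = 10 Wi (1/√P80 − 1/√F80)  [Bond]
W = 10·9.8·(1/√177 − 1/√11207) = 10·9.8·(0.065718) = 6.4404 kWh/t
P_mill = W·ṁ = 6.4404·2128.1 = 13705.8 kW

P = 13705.8 kW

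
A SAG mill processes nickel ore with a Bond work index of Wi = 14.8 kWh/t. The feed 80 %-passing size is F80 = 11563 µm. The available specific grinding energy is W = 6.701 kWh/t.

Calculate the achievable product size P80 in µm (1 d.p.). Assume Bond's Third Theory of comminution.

P80 = 335.7 µm

W = 10·Wi·(P80^(-½) − F80^(-½))
P80^(−½) = W/(10 Wi) + F80^(−½)
  = 6.7010/(10·14.8) + 1/√11563 = 0.045277 + 0.009300 = 0.054577
P80 = (1/0.054577)² = 18.3229² = 335.73 µm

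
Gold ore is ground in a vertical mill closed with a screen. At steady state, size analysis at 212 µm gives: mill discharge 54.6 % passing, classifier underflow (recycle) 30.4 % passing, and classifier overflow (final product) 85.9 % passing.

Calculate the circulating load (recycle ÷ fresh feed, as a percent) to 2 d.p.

CL = 129.34 %

Classifier node, passing 212 µm:
d + r·d = r·u + o → r(d−u) = o−d
r = (85.9 − 54.6)/(54.6 − 30.4) = 31.3/24.2 = 1.2934
CL = 100·r = 129.34 %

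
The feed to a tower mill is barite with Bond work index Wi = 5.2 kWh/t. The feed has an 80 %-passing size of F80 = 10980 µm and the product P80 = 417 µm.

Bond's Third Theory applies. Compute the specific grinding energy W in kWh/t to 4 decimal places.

W = 10 Wi (1/√P80 − 1/√F80)  [Bond]
1/√417 = 0.048970;  1/√10980 = 0.009543
W = 10·5.2·(0.048970 − 0.009543) = 2.0502 kWh/t

W = 2.0502 kWh/t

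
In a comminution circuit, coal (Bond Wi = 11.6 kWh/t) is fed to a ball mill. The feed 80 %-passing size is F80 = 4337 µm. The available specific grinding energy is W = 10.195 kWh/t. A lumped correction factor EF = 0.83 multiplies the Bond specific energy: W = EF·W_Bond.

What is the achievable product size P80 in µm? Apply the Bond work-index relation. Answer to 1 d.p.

W = 10·Wi·[P80^(−½) − F80^(−½)]
W_Bond = W / EF = 10.195 / 0.83 = 12.2831 kWh/t
1/√P80 = 1/√F80 + W_Bond/(10·Wi)
  = 12.2831/(10·11.6) + 1/√4337 = 0.105889 + 0.015185 = 0.121074
P80 = (1/0.121074)² = 8.2594² = 68.22 µm

P80 = 68.2 µm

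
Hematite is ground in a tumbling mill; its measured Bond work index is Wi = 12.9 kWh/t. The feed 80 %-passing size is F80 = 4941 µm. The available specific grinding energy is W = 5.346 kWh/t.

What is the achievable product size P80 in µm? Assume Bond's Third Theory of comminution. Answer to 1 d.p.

W = 10 Wi (P80^-0.5 − F80^-0.5)
⇒ 1/√P80 = W/(10 Wi) + 1/√F80
  = 5.3460/(10·12.9) + 1/√4941 = 0.041442 + 0.014226 = 0.055668
P80 = (1/0.055668)² = 17.9636² = 322.69 µm

P80 = 322.7 µm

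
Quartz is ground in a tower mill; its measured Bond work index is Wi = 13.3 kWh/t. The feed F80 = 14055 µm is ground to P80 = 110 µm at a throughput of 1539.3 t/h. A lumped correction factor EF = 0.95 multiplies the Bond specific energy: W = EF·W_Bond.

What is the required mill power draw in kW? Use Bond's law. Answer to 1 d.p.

P = 16903.4 kW

W = 10 Wi / √P80 − 10 Wi / √F80
W = 10·13.3·(1/√110 − 1/√14055) = 10·13.3·(0.086911) = 11.5592 kWh/t
W_actual = 0.95 × 11.5592 = 10.9812 kWh/t
Power = W × throughput = 10.9812 kWh/t × 1539.3 t/h = 16903.4 kW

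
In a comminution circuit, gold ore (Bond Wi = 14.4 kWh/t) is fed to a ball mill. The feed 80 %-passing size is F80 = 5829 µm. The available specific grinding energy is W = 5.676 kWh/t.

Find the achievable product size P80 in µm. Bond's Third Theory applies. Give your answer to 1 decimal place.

W = 10 Wi / √P80 − 10 Wi / √F80
P80^-0.5 = F80^-0.5 + W/(10 Wi)
  = 5.6760/(10·14.4) + 1/√5829 = 0.039417 + 0.013098 = 0.052515
P80 = (1/0.052515)² = 19.0423² = 362.61 µm

P80 = 362.6 µm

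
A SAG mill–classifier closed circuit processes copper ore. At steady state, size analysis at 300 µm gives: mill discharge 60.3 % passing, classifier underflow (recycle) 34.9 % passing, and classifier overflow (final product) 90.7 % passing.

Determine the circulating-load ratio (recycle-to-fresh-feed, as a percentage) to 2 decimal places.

Mass balance on the −300 µm fraction:
(1+r)·d = r·u + o ⇒ r = (o−d)/(d−u)
r = (90.7 − 60.3)/(60.3 − 34.9) = 30.4/25.4 = 1.1969
CL = 100·r = 119.69 %

CL = 119.69 %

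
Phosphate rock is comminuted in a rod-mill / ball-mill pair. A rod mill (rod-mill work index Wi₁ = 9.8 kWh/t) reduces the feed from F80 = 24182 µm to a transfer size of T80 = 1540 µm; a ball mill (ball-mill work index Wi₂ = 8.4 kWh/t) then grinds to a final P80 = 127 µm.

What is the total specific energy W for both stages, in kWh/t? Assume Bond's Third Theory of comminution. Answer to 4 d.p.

W = 10 Wi (P80^-0.5 − F80^-0.5)
Stage 1 (24182→1540 µm, Wi₁=9.8): W₁ = 10·9.8·(0.025482 − 0.006431) = 1.8671 kWh/t
Stage 2 (1540→127 µm, Wi₂=8.4): W₂ = 10·8.4·(0.088736 − 0.025482) = 5.3133 kWh/t
W = W₁ + W₂ = 1.8671 + 5.3133 = 7.1803 kWh/t

W = 7.1803 kWh/t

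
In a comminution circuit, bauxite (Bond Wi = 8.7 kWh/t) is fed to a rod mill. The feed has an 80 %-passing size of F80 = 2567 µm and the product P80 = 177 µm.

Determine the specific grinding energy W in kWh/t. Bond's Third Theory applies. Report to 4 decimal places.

W = 4.8222 kWh/t

Bond:  W = 10 Wi (1/√P − 1/√F)
1/√177 = 0.075165;  1/√2567 = 0.019737
W = 10·8.7·(0.075165 − 0.019737) = 4.8222 kWh/t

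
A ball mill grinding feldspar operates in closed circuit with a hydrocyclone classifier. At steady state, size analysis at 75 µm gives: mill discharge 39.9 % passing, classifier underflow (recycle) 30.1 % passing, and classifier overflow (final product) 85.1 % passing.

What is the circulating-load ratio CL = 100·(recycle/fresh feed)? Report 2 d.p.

CL = 461.22 %

Two-product formula at 75 µm:
Fd + Rd = Ru + Fo ⇒ R/F = (o−d)/(d−u)
r = (85.1 − 39.9)/(39.9 − 30.1) = 45.2/9.8 = 4.6122
CL = 100·r = 461.22 %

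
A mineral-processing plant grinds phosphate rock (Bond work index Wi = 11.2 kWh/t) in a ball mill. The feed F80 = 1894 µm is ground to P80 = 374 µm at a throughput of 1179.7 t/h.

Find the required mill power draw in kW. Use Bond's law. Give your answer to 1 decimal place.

P = 3796.1 kW

W_Bond = 10·Wi·(1/√P₈₀ − 1/√F₈₀)
W = 10·11.2·(1/√374 − 1/√1894) = 10·11.2·(0.028731) = 3.2179 kWh/t
P = W·T = 3.2179·1179.7 = 3796.1 kW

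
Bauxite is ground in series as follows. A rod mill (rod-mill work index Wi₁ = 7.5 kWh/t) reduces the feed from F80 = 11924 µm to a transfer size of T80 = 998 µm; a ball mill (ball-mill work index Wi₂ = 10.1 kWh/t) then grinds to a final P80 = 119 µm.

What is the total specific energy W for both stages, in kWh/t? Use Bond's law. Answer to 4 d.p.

W_Bond = 10·Wi·(1/√P₈₀ − 1/√F₈₀)
Stage 1 (11924→998 µm, Wi₁=7.5): W₁ = 10·7.5·(0.031654 − 0.009158) = 1.6873 kWh/t
Stage 2 (998→119 µm, Wi₂=10.1): W₂ = 10·10.1·(0.091670 − 0.031654) = 6.0616 kWh/t
W = W₁ + W₂ = 1.6873 + 6.0616 = 7.7488 kWh/t

W = 7.7488 kWh/t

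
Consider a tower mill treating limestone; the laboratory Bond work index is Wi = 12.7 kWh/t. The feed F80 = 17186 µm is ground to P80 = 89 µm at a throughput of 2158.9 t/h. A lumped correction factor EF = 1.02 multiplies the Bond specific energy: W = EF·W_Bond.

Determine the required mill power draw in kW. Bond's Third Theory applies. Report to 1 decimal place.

W = 10 Wi / √P80 − 10 Wi / √F80
W = 10·12.7·(1/√89 − 1/√17186) = 10·12.7·(0.098372) = 12.4932 kWh/t
With EF = 1.02: W = 12.4932·1.02 = 12.7431 kWh/t
Power = W × throughput = 12.7431 kWh/t × 2158.9 t/h = 27511.0 kW

P = 27511.0 kW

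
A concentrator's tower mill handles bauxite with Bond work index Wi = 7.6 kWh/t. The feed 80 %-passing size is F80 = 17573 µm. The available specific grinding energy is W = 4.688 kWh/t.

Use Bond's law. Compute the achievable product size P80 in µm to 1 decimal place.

P80 = 208.7 µm

W = 10·Wi·[P80^(−½) − F80^(−½)]
P80^(−½) = W/(10 Wi) + F80^(−½)
  = 4.6880/(10·7.6) + 1/√17573 = 0.061684 + 0.007544 = 0.069228
P80 = (1/0.069228)² = 14.4451² = 208.66 µm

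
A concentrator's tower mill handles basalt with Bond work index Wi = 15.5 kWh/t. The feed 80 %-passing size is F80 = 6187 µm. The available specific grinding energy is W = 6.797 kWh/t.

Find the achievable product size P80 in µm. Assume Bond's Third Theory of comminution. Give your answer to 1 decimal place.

W_Bond = 10·Wi·(1/√P₈₀ − 1/√F₈₀)
⇒ 1/√P80 = W/(10·Wi) + 1/√F80
  = 6.7970/(10·15.5) + 1/√6187 = 0.043852 + 0.012713 = 0.056565
P80 = (1/0.056565)² = 17.6788² = 312.54 µm

P80 = 312.5 µm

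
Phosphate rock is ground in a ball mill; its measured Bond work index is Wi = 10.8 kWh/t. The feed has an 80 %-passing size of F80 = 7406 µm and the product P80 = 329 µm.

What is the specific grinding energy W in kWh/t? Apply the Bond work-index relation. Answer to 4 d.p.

W = 4.6993 kWh/t

W = 10 Wi (1/√P80 − 1/√F80)  [Bond]
1/√329 = 0.055132;  1/√7406 = 0.011620
W = 10·10.8·(0.055132 − 0.011620) = 4.6993 kWh/t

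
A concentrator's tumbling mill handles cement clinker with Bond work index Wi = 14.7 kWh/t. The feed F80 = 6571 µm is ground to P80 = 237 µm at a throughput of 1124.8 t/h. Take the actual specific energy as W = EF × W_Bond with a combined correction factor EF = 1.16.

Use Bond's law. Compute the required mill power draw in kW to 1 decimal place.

W_Bond = 10·Wi·(1/√P₈₀ − 1/√F₈₀)
W = 10·14.7·(1/√237 − 1/√6571) = 10·14.7·(0.052621) = 7.7352 kWh/t
Apply correction: 7.7352 × 1.16 = 8.9729 kWh/t
P = W·T = 8.9729·1124.8 = 10092.7 kW

P = 10092.7 kW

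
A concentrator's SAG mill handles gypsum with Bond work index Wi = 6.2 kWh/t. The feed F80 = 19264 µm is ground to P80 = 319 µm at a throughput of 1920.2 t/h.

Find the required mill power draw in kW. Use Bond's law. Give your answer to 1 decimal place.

W = 10 Wi / √P80 − 10 Wi / √F80
W = 10·6.2·(1/√319 − 1/√19264) = 10·6.2·(0.048784) = 3.0246 kWh/t
Power = W × throughput = 3.0246 kWh/t × 1920.2 t/h = 5807.9 kW

P = 5807.9 kW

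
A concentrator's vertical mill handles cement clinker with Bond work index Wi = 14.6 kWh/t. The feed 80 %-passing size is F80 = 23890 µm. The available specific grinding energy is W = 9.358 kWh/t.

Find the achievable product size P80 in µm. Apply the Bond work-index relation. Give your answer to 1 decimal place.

W = 10 Wi (P80^-0.5 − F80^-0.5)
1/√P80 = 1/√F80 + W/(10·Wi)
  = 9.3580/(10·14.6) + 1/√23890 = 0.064096 + 0.006470 = 0.070566
P80 = (1/0.070566)² = 14.1712² = 200.82 µm

P80 = 200.8 µm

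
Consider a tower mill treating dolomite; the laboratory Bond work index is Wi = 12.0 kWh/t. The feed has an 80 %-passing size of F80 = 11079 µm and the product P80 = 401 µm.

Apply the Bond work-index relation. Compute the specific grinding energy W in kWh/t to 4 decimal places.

W = 10 Wi (1/√P80 − 1/√F80)  [Bond]
1/√401 = 0.049938;  1/√11079 = 0.009501
W = 10·12.0·(0.049938 − 0.009501) = 4.8524 kWh/t

W = 4.8524 kWh/t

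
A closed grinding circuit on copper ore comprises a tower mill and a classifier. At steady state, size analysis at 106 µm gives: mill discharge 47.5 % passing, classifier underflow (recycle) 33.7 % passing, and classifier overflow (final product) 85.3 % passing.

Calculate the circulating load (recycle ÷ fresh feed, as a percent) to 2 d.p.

Classifier node, passing 106 µm:
d + r·d = r·u + o → r(d−u) = o−d
r = (85.3 − 47.5)/(47.5 − 33.7) = 37.8/13.8 = 2.7391
CL = 100·r = 273.91 %

CL = 273.91 %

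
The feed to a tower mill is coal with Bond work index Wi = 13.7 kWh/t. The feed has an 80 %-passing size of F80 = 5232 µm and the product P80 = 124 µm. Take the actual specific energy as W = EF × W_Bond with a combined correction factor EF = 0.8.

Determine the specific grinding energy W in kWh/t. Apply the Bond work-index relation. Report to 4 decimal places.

W = 8.3271 kWh/t

W = 10 Wi / √P80 − 10 Wi / √F80
1/√124 = 0.089803;  1/√5232 = 0.013825
W = 10·13.7·(0.089803 − 0.013825) = 10.4089 kWh/t
W_actual = 0.8 × 10.4089 = 8.3271 kWh/t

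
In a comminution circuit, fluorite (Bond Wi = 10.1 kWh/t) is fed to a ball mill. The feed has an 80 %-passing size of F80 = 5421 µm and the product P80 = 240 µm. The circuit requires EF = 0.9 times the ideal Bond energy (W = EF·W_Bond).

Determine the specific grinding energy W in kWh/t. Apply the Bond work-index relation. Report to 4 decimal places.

W = 4.6330 kWh/t

W = 10 Wi (1/√P80 − 1/√F80)  [Bond]
1/√240 = 0.064550;  1/√5421 = 0.013582
W = 10·10.1·(0.064550 − 0.013582) = 5.1478 kWh/t
Apply correction: 5.1478 × 0.9 = 4.6330 kWh/t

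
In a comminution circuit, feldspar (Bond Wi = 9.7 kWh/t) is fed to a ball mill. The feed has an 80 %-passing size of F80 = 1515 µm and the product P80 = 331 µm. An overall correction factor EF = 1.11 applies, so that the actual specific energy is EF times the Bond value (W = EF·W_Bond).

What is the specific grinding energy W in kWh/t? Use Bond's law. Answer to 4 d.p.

W = 10 Wi (P80^-0.5 − F80^-0.5)
1/√331 = 0.054965;  1/√1515 = 0.025692
W = 10·9.7·(0.054965 − 0.025692) = 2.8395 kWh/t
Apply correction: 2.8395 × 1.11 = 3.1518 kWh/t

W = 3.1518 kWh/t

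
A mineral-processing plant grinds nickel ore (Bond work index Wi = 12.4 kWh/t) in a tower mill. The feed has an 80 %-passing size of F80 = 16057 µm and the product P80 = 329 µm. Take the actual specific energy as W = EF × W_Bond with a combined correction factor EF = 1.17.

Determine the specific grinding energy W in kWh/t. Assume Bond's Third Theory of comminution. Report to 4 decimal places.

Bond:  W = 10 Wi (1/√P − 1/√F)
1/√329 = 0.055132;  1/√16057 = 0.007892
W = 10·12.4·(0.055132 − 0.007892) = 5.8578 kWh/t
Corrected W = EF·W_Bond = 1.17·5.8578 = 6.8536 kWh/t

W = 6.8536 kWh/t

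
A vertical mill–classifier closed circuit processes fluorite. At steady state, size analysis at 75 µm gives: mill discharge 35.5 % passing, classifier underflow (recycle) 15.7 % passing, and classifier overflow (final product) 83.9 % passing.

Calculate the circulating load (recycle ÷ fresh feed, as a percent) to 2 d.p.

CL = 244.44 %

Two-product formula at 75 µm:
d + r·d = r·u + o → r(d−u) = o−d
r = (83.9 − 35.5)/(35.5 − 15.7) = 48.4/19.8 = 2.4444
CL = 100·r = 244.44 %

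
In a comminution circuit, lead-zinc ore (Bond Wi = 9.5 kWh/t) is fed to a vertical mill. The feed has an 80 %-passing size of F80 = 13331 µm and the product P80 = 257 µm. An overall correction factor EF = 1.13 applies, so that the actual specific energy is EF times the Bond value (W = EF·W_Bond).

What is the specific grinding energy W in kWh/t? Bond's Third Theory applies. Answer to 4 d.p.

W = 10 Wi (1/√P80 − 1/√F80)  [Bond]
1/√257 = 0.062378;  1/√13331 = 0.008661
W = 10·9.5·(0.062378 − 0.008661) = 5.1031 kWh/t
W_actual = 1.13 × 5.1031 = 5.7665 kWh/t

W = 5.7665 kWh/t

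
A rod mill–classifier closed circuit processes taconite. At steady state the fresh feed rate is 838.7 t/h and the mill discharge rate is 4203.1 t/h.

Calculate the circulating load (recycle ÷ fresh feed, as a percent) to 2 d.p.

Steady state: M = F + R.
R = M − F = 4203.1 − 838.7 = 3364.4 t/h
CL = 100·R/F = 100·3364.4/838.7 = 401.14 %

CL = 401.14 %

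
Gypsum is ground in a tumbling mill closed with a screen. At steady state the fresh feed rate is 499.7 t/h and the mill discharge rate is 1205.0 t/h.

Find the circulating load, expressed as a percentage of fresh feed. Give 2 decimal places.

Steady state: M = F + R.
R = M − F = 1205.0 − 499.7 = 705.3 t/h
CL = 100·R/F = 100·705.3/499.7 = 141.14 %

CL = 141.14 %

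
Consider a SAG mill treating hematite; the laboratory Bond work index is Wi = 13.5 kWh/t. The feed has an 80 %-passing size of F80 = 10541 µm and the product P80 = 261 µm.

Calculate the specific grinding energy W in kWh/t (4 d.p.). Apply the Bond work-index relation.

W = 7.0414 kWh/t

Bond: W = 10·Wi·(1/√P80 − 1/√F80)
1/√261 = 0.061898;  1/√10541 = 0.009740
W = 10·13.5·(0.061898 − 0.009740) = 7.0414 kWh/t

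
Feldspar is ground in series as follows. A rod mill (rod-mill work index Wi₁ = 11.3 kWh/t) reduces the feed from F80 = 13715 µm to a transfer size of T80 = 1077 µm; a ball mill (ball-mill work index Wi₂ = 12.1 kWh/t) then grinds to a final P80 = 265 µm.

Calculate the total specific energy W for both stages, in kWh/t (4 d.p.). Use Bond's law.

W_Bond = 10·Wi·(1/√P₈₀ − 1/√F₈₀)
Stage 1 (13715→1077 µm, Wi₁=11.3): W₁ = 10·11.3·(0.030471 − 0.008539) = 2.4784 kWh/t
Stage 2 (1077→265 µm, Wi₂=12.1): W₂ = 10·12.1·(0.061430 − 0.030471) = 3.7459 kWh/t
W = W₁ + W₂ = 2.4784 + 3.7459 = 6.2243 kWh/t

W = 6.2243 kWh/t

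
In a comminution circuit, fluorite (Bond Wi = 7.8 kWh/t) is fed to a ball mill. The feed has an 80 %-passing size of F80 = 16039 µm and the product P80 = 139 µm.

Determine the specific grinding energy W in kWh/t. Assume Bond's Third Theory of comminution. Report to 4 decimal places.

W = 10 Wi (1/√P80 − 1/√F80)  [Bond]
1/√139 = 0.084819;  1/√16039 = 0.007896
W = 10·7.8·(0.084819 − 0.007896) = 6.0000 kWh/t

W = 6.0000 kWh/t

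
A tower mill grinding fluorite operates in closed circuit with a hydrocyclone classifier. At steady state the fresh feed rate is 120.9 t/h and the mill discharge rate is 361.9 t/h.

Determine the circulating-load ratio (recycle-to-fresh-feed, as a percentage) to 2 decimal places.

CL = 199.34 %

Mill node: discharge = fresh + recycle.
R = M − F = 361.9 − 120.9 = 241.0 t/h
CL = 100·R/F = 100·241.0/120.9 = 199.34 %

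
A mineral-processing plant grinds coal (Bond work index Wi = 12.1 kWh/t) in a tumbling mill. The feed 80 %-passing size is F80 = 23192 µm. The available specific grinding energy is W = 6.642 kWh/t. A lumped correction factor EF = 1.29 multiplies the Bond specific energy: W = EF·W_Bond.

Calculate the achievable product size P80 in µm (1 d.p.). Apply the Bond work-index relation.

P80 = 414.5 µm

W_Bond = 10·Wi·(1/√P₈₀ − 1/√F₈₀)
W_Bond = W / EF = 6.642 / 1.29 = 5.1488 kWh/t
⇒ 1/√P80 = W_Bond/(10·Wi) + 1/√F80
  = 5.1488/(10·12.1) + 1/√23192 = 0.042552 + 0.006566 = 0.049119
P80 = (1/0.049119)² = 20.3588² = 414.48 µm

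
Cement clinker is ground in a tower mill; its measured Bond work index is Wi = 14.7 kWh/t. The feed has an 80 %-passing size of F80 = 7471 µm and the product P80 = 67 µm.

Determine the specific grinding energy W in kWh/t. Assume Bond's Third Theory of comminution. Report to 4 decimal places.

W = 16.2582 kWh/t

W_Bond = 10·Wi·(1/√P₈₀ − 1/√F₈₀)
1/√67 = 0.122169;  1/√7471 = 0.011569
W = 10·14.7·(0.122169 − 0.011569) = 16.2582 kWh/t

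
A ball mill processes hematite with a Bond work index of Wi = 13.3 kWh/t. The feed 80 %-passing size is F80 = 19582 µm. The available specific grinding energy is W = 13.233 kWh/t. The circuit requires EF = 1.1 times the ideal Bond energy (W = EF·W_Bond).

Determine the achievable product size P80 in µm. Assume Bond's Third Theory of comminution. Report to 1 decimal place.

W = 10 Wi / √P80 − 10 Wi / √F80
W_Bond = W / EF = 13.233 / 1.1 = 12.0300 kWh/t
P80^-0.5 = F80^-0.5 + W_Bond/(10 Wi)
  = 12.0300/(10·13.3) + 1/√19582 = 0.090451 + 0.007146 = 0.097597
P80 = (1/0.097597)² = 10.2462² = 104.98 µm

P80 = 105.0 µm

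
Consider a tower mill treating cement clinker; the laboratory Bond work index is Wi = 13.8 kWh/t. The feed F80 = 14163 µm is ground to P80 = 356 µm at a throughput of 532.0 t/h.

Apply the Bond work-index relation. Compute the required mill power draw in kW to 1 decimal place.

W = 10·Wi·[P80^(−½) − F80^(−½)]
W = 10·13.8·(1/√356 − 1/√14163) = 10·13.8·(0.044597) = 6.1544 kWh/t
P_mill = W·ṁ = 6.1544·532.0 = 3274.1 kW

P = 3274.1 kW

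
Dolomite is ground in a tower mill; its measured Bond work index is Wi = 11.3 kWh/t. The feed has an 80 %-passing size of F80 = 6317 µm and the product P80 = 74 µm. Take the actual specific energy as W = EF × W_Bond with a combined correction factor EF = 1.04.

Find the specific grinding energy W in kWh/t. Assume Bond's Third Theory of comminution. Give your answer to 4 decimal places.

W = 10·Wi·(P80^(-½) − F80^(-½))
1/√74 = 0.116248;  1/√6317 = 0.012582
W = 10·11.3·(0.116248 − 0.012582) = 11.7142 kWh/t
Corrected W = EF·W_Bond = 1.04·11.7142 = 12.1828 kWh/t

W = 12.1828 kWh/t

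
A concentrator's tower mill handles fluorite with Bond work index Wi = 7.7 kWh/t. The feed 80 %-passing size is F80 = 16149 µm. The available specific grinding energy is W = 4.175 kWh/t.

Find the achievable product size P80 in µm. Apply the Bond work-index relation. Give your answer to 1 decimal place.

Bond:  W = 10 Wi (1/√P − 1/√F)
⇒ 1/√P80 = W/(10·Wi) + 1/√F80
  = 4.1750/(10·7.7) + 1/√16149 = 0.054221 + 0.007869 = 0.062090
P80 = (1/0.062090)² = 16.1057² = 259.39 µm

P80 = 259.4 µm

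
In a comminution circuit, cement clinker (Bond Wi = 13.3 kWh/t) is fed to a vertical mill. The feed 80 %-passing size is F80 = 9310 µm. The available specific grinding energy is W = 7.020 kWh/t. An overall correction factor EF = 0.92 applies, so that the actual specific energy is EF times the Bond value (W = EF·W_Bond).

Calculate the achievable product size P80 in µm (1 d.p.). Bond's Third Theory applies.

W = 10 Wi / √P80 − 10 Wi / √F80
W_Bond = W / EF = 7.020 / 0.92 = 7.6304 kWh/t
1/√P80 = 1/√F80 + W_Bond/(10·Wi)
  = 7.6304/(10·13.3) + 1/√9310 = 0.057372 + 0.010364 = 0.067736
P80 = (1/0.067736)² = 14.7633² = 217.95 µm

P80 = 218.0 µm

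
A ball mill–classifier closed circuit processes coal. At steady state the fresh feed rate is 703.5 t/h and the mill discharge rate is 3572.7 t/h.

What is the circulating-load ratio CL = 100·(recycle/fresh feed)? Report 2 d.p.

CL = 407.85 %

Mill node: discharge = fresh + recycle.
R = M − F = 3572.7 − 703.5 = 2869.2 t/h
CL = 100·R/F = 100·2869.2/703.5 = 407.85 %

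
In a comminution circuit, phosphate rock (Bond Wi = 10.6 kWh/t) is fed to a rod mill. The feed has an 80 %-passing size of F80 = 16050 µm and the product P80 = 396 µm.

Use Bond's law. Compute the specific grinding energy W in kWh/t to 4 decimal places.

W = 4.4900 kWh/t

W = 10·Wi·(P80^(-½) − F80^(-½))
1/√396 = 0.050252;  1/√16050 = 0.007893
W = 10·10.6·(0.050252 − 0.007893) = 4.4900 kWh/t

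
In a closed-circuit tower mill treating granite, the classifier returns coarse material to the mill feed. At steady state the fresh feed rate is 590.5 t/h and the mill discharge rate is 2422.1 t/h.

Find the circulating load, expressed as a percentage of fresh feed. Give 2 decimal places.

Steady state: M = F + R.
R = M − F = 2422.1 − 590.5 = 1831.6 t/h
CL = 100·R/F = 100·1831.6/590.5 = 310.18 %

CL = 310.18 %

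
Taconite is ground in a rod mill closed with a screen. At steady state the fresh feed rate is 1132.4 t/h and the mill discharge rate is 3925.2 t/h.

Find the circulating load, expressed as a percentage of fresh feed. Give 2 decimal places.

CL = 246.63 %

Discharge = new feed + return, hence
R = M − F = 3925.2 − 1132.4 = 2792.8 t/h
CL = 100·R/F = 100·2792.8/1132.4 = 246.63 %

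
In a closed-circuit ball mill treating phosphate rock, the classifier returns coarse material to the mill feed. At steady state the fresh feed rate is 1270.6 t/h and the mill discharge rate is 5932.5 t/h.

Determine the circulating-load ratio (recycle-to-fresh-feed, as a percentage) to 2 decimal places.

CL = 366.91 %

Mill node: discharge = fresh + recycle.
R = M − F = 5932.5 − 1270.6 = 4661.9 t/h
CL = 100·R/F = 100·4661.9/1270.6 = 366.91 %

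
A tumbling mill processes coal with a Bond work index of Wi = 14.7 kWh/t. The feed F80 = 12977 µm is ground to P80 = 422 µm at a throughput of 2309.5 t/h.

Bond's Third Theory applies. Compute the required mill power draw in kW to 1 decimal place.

W = 10·Wi·[P80^(−½) − F80^(−½)]
W = 10·14.7·(1/√422 − 1/√12977) = 10·14.7·(0.039901) = 5.8654 kWh/t
Power = W × throughput = 5.8654 kWh/t × 2309.5 t/h = 13546.2 kW

P = 13546.2 kW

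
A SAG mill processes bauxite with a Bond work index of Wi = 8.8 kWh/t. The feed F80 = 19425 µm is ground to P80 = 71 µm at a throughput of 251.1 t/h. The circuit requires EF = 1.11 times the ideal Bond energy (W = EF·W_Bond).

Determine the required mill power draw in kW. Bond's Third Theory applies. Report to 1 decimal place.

W = 10 Wi / √P80 − 10 Wi / √F80
W = 10·8.8·(1/√71 − 1/√19425) = 10·8.8·(0.111503) = 9.8123 kWh/t
Apply correction: 9.8123 × 1.11 = 10.8916 kWh/t
Power = W × throughput = 10.8916 kWh/t × 251.1 t/h = 2734.9 kW

P = 2734.9 kW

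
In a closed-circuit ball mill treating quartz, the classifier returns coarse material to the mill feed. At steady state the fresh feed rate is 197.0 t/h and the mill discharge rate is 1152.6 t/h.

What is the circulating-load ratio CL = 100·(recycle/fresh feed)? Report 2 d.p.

CL = 485.08 %

M = F + R at steady state, so:
R = M − F = 1152.6 − 197.0 = 955.6 t/h
CL = 100·R/F = 100·955.6/197.0 = 485.08 %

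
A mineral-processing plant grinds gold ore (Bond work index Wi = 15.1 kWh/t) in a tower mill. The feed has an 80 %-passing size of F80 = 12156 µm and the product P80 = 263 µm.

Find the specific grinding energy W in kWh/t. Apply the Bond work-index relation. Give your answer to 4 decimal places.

W = 10 Wi (1/√P80 − 1/√F80)  [Bond]
1/√263 = 0.061663;  1/√12156 = 0.009070
W = 10·15.1·(0.061663 − 0.009070) = 7.9415 kWh/t

W = 7.9415 kWh/t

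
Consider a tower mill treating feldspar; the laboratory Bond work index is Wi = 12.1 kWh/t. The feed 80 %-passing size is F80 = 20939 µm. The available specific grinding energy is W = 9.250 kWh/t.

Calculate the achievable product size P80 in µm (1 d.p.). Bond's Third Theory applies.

P80 = 143.9 µm

Bond: W = 10·Wi·(1/√P80 − 1/√F80)
⇒ 1/√P80 = W/(10·Wi) + 1/√F80
  = 9.2500/(10·12.1) + 1/√20939 = 0.076446 + 0.006911 = 0.083357
P80 = (1/0.083357)² = 11.9966² = 143.92 µm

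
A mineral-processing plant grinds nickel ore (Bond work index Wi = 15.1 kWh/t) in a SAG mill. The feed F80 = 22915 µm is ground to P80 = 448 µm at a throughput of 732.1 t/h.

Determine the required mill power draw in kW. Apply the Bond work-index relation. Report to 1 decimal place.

P = 4492.6 kW

W = 10·Wi·(P80^(-½) − F80^(-½))
W = 10·15.1·(1/√448 − 1/√22915) = 10·15.1·(0.040640) = 6.1366 kWh/t
Power = W × throughput = 6.1366 kWh/t × 732.1 t/h = 4492.6 kW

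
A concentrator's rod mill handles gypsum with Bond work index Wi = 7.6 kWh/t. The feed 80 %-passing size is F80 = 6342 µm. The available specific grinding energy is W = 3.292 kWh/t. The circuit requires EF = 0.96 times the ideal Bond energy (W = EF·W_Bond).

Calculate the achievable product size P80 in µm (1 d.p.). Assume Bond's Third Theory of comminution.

W = 10 Wi (1/√P80 − 1/√F80)  [Bond]
W_Bond = W / EF = 3.292 / 0.96 = 3.4292 kWh/t
1/√P80 = 1/√F80 + W_Bond/(10·Wi)
  = 3.4292/(10·7.6) + 1/√6342 = 0.045121 + 0.012557 = 0.057678
P80 = (1/0.057678)² = 17.3377² = 300.60 µm

P80 = 300.6 µm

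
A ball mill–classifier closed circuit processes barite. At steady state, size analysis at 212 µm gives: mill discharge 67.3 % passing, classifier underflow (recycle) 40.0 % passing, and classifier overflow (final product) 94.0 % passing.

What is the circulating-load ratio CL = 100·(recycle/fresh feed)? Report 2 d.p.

CL = 97.80 %

Two-product formula at 212 µm:
r = (o − d)/(d − u)
r = (94.0 − 67.3)/(67.3 − 40.0) = 26.7/27.3 = 0.9780
CL = 100·r = 97.80 %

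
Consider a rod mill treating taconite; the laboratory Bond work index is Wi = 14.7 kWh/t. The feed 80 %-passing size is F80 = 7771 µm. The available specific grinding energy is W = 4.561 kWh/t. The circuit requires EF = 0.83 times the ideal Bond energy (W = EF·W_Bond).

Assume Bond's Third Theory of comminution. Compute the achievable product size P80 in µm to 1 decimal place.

P80 = 421.2 µm

Bond: W = 10·Wi·(1/√P80 − 1/√F80)
W_Bond = W / EF = 4.561 / 0.83 = 5.4952 kWh/t
⇒ 1/√P80 = W_Bond/(10 Wi) + 1/√F80
  = 5.4952/(10·14.7) + 1/√7771 = 0.037382 + 0.011344 = 0.048726
P80 = (1/0.048726)² = 20.5229² = 421.19 µm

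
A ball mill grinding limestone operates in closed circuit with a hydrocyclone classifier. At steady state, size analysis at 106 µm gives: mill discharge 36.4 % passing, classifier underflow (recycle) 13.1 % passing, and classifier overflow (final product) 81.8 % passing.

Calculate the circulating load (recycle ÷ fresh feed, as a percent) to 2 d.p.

CL = 194.85 %

Let r = R/F. Size balance at 106 µm:
d + r·d = r·u + o → r(d−u) = o−d
r = (81.8 − 36.4)/(36.4 − 13.1) = 45.4/23.3 = 1.9485
CL = 100·r = 194.85 %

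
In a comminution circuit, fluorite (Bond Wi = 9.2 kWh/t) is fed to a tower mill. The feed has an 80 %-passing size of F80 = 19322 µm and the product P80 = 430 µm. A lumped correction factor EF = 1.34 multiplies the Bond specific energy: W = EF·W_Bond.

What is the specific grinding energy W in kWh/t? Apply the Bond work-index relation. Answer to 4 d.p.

W = 5.0582 kWh/t

W = 10 Wi (1/√P80 − 1/√F80)  [Bond]
1/√430 = 0.048224;  1/√19322 = 0.007194
W = 10·9.2·(0.048224 − 0.007194) = 3.7748 kWh/t
W_actual = 1.34 × 3.7748 = 5.0582 kWh/t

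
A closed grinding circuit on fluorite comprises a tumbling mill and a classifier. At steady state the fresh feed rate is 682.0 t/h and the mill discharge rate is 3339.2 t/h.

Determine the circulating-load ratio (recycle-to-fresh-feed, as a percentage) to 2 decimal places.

Mill node: discharge = fresh + recycle.
R = M − F = 3339.2 − 682.0 = 2657.2 t/h
CL = 100·R/F = 100·2657.2/682.0 = 389.62 %

CL = 389.62 %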